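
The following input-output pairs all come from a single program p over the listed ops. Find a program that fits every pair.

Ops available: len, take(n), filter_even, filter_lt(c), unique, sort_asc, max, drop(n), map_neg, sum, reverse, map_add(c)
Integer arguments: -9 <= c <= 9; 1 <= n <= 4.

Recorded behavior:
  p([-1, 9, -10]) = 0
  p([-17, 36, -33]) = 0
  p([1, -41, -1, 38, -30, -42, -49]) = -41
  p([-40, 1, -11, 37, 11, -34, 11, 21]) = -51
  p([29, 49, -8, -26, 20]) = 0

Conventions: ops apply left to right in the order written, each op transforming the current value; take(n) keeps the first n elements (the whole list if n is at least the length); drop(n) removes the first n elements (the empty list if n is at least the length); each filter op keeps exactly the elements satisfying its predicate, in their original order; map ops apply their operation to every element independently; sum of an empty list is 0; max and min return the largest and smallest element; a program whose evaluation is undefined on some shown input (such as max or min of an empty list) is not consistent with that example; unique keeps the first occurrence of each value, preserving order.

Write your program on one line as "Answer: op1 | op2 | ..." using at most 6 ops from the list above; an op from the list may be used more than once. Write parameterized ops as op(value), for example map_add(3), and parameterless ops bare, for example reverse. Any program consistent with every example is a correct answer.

reverse | drop(1) | drop(2) | filter_lt(-1) | sum

Check, running the answer program on each example:
  [-1, 9, -10] -> [-10, 9, -1] -> [9, -1] -> [] -> [] -> 0
  [-17, 36, -33] -> [-33, 36, -17] -> [36, -17] -> [] -> [] -> 0
  [1, -41, -1, 38, -30, -42, -49] -> [-49, -42, -30, 38, -1, -41, 1] -> [-42, -30, 38, -1, -41, 1] -> [38, -1, -41, 1] -> [-41] -> -41
  [-40, 1, -11, 37, 11, -34, 11, 21] -> [21, 11, -34, 11, 37, -11, 1, -40] -> [11, -34, 11, 37, -11, 1, -40] -> [11, 37, -11, 1, -40] -> [-11, -40] -> -51
  [29, 49, -8, -26, 20] -> [20, -26, -8, 49, 29] -> [-26, -8, 49, 29] -> [49, 29] -> [] -> 0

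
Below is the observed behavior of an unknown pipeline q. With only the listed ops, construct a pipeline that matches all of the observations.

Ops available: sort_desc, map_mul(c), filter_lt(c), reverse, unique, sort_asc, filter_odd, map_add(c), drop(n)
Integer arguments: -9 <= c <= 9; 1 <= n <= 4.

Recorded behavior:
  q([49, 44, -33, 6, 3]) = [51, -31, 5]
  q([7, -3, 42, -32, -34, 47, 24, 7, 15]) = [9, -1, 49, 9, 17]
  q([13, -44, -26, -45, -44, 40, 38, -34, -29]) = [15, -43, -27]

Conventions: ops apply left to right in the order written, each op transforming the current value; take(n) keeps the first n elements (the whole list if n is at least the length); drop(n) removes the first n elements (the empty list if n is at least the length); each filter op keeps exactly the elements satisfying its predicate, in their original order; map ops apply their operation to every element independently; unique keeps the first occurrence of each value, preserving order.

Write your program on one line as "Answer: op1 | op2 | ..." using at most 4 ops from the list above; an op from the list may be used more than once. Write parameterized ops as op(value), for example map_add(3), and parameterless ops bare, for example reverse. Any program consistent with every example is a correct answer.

reverse | map_add(2) | reverse | filter_odd

Check, running the answer program on each example:
  [49, 44, -33, 6, 3] -> [3, 6, -33, 44, 49] -> [5, 8, -31, 46, 51] -> [51, 46, -31, 8, 5] -> [51, -31, 5]
  [7, -3, 42, -32, -34, 47, 24, 7, 15] -> [15, 7, 24, 47, -34, -32, 42, -3, 7] -> [17, 9, 26, 49, -32, -30, 44, -1, 9] -> [9, -1, 44, -30, -32, 49, 26, 9, 17] -> [9, -1, 49, 9, 17]
  [13, -44, -26, -45, -44, 40, 38, -34, -29] -> [-29, -34, 38, 40, -44, -45, -26, -44, 13] -> [-27, -32, 40, 42, -42, -43, -24, -42, 15] -> [15, -42, -24, -43, -42, 42, 40, -32, -27] -> [15, -43, -27]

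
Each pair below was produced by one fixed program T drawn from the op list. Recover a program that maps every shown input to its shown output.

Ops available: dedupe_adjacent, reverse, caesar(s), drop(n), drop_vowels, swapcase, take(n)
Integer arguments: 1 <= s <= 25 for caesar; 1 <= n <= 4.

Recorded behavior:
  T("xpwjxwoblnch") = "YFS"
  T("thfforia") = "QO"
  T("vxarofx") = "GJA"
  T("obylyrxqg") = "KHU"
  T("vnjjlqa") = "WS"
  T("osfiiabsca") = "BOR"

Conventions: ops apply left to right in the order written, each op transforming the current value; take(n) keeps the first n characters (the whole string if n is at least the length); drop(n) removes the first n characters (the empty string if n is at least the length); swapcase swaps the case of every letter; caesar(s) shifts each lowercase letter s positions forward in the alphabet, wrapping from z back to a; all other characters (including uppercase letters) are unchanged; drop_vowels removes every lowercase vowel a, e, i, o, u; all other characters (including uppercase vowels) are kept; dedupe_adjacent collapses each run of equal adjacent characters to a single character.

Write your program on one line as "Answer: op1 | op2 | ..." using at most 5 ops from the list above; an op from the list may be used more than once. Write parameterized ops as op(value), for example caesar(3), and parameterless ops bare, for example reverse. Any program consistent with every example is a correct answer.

caesar(9) | swapcase | drop(1) | take(3) | dedupe_adjacent

Check, running the answer program on each example:
  "xpwjxwoblnch" -> "gyfsgfxkuwlq" -> "GYFSGFXKUWLQ" -> "YFSGFXKUWLQ" -> "YFS" -> "YFS"
  "thfforia" -> "cqooxarj" -> "CQOOXARJ" -> "QOOXARJ" -> "QOO" -> "QO"
  "vxarofx" -> "egjaxog" -> "EGJAXOG" -> "GJAXOG" -> "GJA" -> "GJA"
  "obylyrxqg" -> "xkhuhagzp" -> "XKHUHAGZP" -> "KHUHAGZP" -> "KHU" -> "KHU"
  "vnjjlqa" -> "ewssuzj" -> "EWSSUZJ" -> "WSSUZJ" -> "WSS" -> "WS"
  "osfiiabsca" -> "xborrjkblj" -> "XBORRJKBLJ" -> "BORRJKBLJ" -> "BOR" -> "BOR"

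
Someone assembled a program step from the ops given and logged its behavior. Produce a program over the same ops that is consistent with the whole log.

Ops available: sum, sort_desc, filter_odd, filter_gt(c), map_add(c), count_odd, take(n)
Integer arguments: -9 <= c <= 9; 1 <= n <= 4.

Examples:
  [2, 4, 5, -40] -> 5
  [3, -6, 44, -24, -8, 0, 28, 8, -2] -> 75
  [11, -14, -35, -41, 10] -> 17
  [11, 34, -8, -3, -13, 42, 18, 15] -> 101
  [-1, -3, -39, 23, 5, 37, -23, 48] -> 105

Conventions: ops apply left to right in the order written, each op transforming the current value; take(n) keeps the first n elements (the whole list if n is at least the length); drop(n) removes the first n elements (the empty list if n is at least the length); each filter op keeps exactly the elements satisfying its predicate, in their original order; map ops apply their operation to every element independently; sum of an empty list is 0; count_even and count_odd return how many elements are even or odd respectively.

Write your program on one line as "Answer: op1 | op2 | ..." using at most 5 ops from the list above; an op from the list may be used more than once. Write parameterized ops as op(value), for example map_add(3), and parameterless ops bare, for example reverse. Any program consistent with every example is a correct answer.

filter_gt(-3) | sort_desc | map_add(-2) | take(4) | sum

Check, running the answer program on each example:
  [2, 4, 5, -40] -> [2, 4, 5] -> [5, 4, 2] -> [3, 2, 0] -> [3, 2, 0] -> 5
  [3, -6, 44, -24, -8, 0, 28, 8, -2] -> [3, 44, 0, 28, 8, -2] -> [44, 28, 8, 3, 0, -2] -> [42, 26, 6, 1, -2, -4] -> [42, 26, 6, 1] -> 75
  [11, -14, -35, -41, 10] -> [11, 10] -> [11, 10] -> [9, 8] -> [9, 8] -> 17
  [11, 34, -8, -3, -13, 42, 18, 15] -> [11, 34, 42, 18, 15] -> [42, 34, 18, 15, 11] -> [40, 32, 16, 13, 9] -> [40, 32, 16, 13] -> 101
  [-1, -3, -39, 23, 5, 37, -23, 48] -> [-1, 23, 5, 37, 48] -> [48, 37, 23, 5, -1] -> [46, 35, 21, 3, -3] -> [46, 35, 21, 3] -> 105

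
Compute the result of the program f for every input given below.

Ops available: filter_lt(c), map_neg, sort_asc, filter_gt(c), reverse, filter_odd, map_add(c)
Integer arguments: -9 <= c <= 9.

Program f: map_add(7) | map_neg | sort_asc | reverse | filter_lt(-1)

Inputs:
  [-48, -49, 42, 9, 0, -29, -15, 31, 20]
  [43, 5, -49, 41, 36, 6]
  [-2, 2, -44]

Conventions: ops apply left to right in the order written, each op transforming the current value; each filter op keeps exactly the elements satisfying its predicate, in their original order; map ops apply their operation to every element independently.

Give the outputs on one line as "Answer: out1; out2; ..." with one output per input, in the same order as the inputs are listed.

[-7, -16, -27, -38, -49]; [-12, -13, -43, -48, -50]; [-5, -9]

Execution, op by op:
  [-48, -49, 42, 9, 0, -29, -15, 31, 20] -> [-41, -42, 49, 16, 7, -22, -8, 38, 27] -> [41, 42, -49, -16, -7, 22, 8, -38, -27] -> [-49, -38, -27, -16, -7, 8, 22, 41, 42] -> [42, 41, 22, 8, -7, -16, -27, -38, -49] -> [-7, -16, -27, -38, -49]
  [43, 5, -49, 41, 36, 6] -> [50, 12, -42, 48, 43, 13] -> [-50, -12, 42, -48, -43, -13] -> [-50, -48, -43, -13, -12, 42] -> [42, -12, -13, -43, -48, -50] -> [-12, -13, -43, -48, -50]
  [-2, 2, -44] -> [5, 9, -37] -> [-5, -9, 37] -> [-9, -5, 37] -> [37, -5, -9] -> [-5, -9]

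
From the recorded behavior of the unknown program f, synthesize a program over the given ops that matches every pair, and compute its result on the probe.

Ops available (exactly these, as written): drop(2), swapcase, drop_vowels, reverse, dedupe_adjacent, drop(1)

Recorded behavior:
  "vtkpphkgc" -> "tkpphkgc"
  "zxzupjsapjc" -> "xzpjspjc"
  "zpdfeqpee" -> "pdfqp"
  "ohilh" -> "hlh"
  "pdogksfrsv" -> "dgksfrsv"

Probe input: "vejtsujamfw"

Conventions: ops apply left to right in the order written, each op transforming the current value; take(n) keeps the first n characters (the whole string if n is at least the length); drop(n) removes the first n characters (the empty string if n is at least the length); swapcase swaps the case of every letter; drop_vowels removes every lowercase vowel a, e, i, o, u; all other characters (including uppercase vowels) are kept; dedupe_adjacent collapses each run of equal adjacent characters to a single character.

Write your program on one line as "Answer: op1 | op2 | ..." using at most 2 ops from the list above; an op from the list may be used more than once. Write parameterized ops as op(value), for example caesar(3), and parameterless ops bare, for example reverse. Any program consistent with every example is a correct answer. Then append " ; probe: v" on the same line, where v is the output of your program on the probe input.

drop(1) | drop_vowels ; probe: "jtsjmfw"

Check, running the answer program on each example:
  "vtkpphkgc" -> "tkpphkgc" -> "tkpphkgc"
  "zxzupjsapjc" -> "xzupjsapjc" -> "xzpjspjc"
  "zpdfeqpee" -> "pdfeqpee" -> "pdfqp"
  "ohilh" -> "hilh" -> "hlh"
  "pdogksfrsv" -> "dogksfrsv" -> "dgksfrsv"
  probe: "vejtsujamfw" -> "ejtsujamfw" -> "jtsjmfw"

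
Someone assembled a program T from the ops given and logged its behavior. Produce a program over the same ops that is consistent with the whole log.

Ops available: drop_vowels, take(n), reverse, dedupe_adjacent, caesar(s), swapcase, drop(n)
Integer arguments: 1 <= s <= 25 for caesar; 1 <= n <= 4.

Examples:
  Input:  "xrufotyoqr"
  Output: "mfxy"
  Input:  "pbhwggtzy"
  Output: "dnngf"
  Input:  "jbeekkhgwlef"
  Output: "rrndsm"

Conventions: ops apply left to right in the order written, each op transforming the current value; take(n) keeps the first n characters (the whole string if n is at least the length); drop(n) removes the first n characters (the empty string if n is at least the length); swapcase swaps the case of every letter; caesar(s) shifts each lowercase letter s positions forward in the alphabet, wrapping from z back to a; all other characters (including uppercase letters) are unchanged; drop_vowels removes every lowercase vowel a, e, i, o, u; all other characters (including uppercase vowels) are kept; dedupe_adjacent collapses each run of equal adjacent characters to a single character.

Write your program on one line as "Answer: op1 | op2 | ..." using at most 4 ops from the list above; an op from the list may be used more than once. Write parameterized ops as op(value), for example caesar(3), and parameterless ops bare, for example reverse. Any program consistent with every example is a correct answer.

drop(2) | drop_vowels | caesar(7) | drop_vowels

Check, running the answer program on each example:
  "xrufotyoqr" -> "ufotyoqr" -> "ftyqr" -> "mafxy" -> "mfxy"
  "pbhwggtzy" -> "hwggtzy" -> "hwggtzy" -> "odnnagf" -> "dnngf"
  "jbeekkhgwlef" -> "eekkhgwlef" -> "kkhgwlf" -> "rrondsm" -> "rrndsm"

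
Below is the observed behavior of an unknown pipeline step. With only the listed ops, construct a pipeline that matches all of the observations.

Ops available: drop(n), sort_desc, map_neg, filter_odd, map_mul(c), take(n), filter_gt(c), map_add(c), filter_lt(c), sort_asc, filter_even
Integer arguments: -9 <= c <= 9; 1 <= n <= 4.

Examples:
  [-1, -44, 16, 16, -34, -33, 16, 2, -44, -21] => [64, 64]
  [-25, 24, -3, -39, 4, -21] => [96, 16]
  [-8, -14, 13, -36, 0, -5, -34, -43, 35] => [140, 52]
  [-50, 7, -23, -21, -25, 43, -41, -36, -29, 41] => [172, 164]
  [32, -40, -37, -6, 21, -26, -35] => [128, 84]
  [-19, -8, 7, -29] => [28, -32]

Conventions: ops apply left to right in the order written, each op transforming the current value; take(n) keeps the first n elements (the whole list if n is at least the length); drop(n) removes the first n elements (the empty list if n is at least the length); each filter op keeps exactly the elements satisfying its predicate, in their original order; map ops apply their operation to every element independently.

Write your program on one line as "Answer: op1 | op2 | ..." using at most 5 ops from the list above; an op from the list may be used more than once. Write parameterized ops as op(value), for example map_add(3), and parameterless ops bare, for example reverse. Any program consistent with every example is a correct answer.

sort_desc | take(2) | map_mul(-1) | map_mul(-4)

Check, running the answer program on each example:
  [-1, -44, 16, 16, -34, -33, 16, 2, -44, -21] -> [16, 16, 16, 2, -1, -21, -33, -34, -44, -44] -> [16, 16] -> [-16, -16] -> [64, 64]
  [-25, 24, -3, -39, 4, -21] -> [24, 4, -3, -21, -25, -39] -> [24, 4] -> [-24, -4] -> [96, 16]
  [-8, -14, 13, -36, 0, -5, -34, -43, 35] -> [35, 13, 0, -5, -8, -14, -34, -36, -43] -> [35, 13] -> [-35, -13] -> [140, 52]
  [-50, 7, -23, -21, -25, 43, -41, -36, -29, 41] -> [43, 41, 7, -21, -23, -25, -29, -36, -41, -50] -> [43, 41] -> [-43, -41] -> [172, 164]
  [32, -40, -37, -6, 21, -26, -35] -> [32, 21, -6, -26, -35, -37, -40] -> [32, 21] -> [-32, -21] -> [128, 84]
  [-19, -8, 7, -29] -> [7, -8, -19, -29] -> [7, -8] -> [-7, 8] -> [28, -32]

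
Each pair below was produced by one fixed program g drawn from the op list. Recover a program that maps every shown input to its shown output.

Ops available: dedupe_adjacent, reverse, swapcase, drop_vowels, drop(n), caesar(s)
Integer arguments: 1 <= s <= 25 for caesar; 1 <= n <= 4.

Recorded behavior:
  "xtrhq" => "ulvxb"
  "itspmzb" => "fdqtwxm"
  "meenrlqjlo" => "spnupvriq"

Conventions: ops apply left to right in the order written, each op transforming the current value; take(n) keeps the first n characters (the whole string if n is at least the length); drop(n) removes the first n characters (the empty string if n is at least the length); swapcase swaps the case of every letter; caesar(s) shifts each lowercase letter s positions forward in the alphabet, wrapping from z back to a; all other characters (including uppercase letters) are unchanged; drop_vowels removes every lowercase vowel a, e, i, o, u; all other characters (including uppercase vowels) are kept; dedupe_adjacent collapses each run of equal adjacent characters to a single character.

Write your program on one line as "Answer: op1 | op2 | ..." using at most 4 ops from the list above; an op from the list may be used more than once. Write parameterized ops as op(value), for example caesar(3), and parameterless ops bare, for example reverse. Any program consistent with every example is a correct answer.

caesar(4) | reverse | dedupe_adjacent

Check, running the answer program on each example:
  "xtrhq" -> "bxvlu" -> "ulvxb" -> "ulvxb"
  "itspmzb" -> "mxwtqdf" -> "fdqtwxm" -> "fdqtwxm"
  "meenrlqjlo" -> "qiirvpunps" -> "spnupvriiq" -> "spnupvriq"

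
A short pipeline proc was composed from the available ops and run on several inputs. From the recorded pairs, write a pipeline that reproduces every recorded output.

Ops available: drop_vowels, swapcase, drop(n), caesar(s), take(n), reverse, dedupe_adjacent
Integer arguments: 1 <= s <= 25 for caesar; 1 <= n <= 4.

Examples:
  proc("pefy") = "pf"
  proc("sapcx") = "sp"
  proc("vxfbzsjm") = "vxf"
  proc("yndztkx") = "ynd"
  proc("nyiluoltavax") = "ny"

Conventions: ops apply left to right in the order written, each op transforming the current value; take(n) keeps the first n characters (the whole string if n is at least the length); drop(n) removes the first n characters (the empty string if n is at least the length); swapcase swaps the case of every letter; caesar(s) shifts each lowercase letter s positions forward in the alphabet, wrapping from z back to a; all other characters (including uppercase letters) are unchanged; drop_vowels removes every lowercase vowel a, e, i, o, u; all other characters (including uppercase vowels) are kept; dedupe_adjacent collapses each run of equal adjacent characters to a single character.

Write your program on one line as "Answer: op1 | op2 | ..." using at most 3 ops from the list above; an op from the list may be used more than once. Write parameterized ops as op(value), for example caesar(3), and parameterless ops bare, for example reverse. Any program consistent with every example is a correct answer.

take(3) | drop_vowels

Check, running the answer program on each example:
  "pefy" -> "pef" -> "pf"
  "sapcx" -> "sap" -> "sp"
  "vxfbzsjm" -> "vxf" -> "vxf"
  "yndztkx" -> "ynd" -> "ynd"
  "nyiluoltavax" -> "nyi" -> "ny"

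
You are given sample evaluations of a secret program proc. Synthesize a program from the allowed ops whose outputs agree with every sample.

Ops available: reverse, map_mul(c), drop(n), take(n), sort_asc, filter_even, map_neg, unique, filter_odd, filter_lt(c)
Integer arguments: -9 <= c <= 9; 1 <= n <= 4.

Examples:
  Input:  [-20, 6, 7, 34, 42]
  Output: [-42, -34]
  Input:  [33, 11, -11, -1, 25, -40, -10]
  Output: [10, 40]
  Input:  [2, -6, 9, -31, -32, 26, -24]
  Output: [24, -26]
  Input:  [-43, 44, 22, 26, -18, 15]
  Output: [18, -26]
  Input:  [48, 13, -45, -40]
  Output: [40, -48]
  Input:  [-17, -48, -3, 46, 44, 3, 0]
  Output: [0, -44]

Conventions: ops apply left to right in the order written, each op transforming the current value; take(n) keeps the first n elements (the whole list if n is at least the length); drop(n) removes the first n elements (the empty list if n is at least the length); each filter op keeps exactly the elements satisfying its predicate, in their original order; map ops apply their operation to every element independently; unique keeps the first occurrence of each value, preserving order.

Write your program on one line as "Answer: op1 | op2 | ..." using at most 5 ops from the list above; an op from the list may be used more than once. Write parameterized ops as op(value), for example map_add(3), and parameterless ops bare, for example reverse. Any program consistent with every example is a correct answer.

filter_even | map_neg | reverse | take(2)

Check, running the answer program on each example:
  [-20, 6, 7, 34, 42] -> [-20, 6, 34, 42] -> [20, -6, -34, -42] -> [-42, -34, -6, 20] -> [-42, -34]
  [33, 11, -11, -1, 25, -40, -10] -> [-40, -10] -> [40, 10] -> [10, 40] -> [10, 40]
  [2, -6, 9, -31, -32, 26, -24] -> [2, -6, -32, 26, -24] -> [-2, 6, 32, -26, 24] -> [24, -26, 32, 6, -2] -> [24, -26]
  [-43, 44, 22, 26, -18, 15] -> [44, 22, 26, -18] -> [-44, -22, -26, 18] -> [18, -26, -22, -44] -> [18, -26]
  [48, 13, -45, -40] -> [48, -40] -> [-48, 40] -> [40, -48] -> [40, -48]
  [-17, -48, -3, 46, 44, 3, 0] -> [-48, 46, 44, 0] -> [48, -46, -44, 0] -> [0, -44, -46, 48] -> [0, -44]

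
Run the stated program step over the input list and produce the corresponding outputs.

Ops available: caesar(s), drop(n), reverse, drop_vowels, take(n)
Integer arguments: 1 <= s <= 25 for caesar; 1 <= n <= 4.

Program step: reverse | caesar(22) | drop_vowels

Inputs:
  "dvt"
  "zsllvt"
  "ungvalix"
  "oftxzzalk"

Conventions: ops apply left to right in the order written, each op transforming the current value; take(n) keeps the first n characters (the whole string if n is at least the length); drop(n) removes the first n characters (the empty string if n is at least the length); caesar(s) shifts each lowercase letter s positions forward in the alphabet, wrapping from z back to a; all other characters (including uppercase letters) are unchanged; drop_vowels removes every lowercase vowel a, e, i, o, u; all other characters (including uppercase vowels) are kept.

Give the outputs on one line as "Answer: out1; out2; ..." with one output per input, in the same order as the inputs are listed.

Execution, op by op:
  "dvt" -> "tvd" -> "prz" -> "prz"
  "zsllvt" -> "tvllsz" -> "prhhov" -> "prhhv"
  "ungvalix" -> "xilavgnu" -> "tehwrcjq" -> "thwrcjq"
  "oftxzzalk" -> "klazzxtfo" -> "ghwvvtpbk" -> "ghwvvtpbk"

"prz"; "prhhv"; "thwrcjq"; "ghwvvtpbk"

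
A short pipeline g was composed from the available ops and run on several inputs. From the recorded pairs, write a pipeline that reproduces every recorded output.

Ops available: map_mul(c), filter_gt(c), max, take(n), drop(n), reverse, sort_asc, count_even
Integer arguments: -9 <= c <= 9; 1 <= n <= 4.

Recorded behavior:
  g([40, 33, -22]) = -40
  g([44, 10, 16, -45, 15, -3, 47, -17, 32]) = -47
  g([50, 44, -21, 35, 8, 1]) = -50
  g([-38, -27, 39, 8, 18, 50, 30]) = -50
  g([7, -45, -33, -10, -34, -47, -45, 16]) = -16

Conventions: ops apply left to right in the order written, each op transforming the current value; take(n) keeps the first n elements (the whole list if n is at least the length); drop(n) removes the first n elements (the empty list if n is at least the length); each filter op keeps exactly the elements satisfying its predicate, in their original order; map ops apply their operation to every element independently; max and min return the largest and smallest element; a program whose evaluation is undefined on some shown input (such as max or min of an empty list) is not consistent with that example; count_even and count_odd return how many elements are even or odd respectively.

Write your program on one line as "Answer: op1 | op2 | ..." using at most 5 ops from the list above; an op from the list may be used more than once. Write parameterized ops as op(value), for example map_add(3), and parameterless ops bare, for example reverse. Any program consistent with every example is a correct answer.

sort_asc | reverse | map_mul(-1) | take(1) | max

Check, running the answer program on each example:
  [40, 33, -22] -> [-22, 33, 40] -> [40, 33, -22] -> [-40, -33, 22] -> [-40] -> -40
  [44, 10, 16, -45, 15, -3, 47, -17, 32] -> [-45, -17, -3, 10, 15, 16, 32, 44, 47] -> [47, 44, 32, 16, 15, 10, -3, -17, -45] -> [-47, -44, -32, -16, -15, -10, 3, 17, 45] -> [-47] -> -47
  [50, 44, -21, 35, 8, 1] -> [-21, 1, 8, 35, 44, 50] -> [50, 44, 35, 8, 1, -21] -> [-50, -44, -35, -8, -1, 21] -> [-50] -> -50
  [-38, -27, 39, 8, 18, 50, 30] -> [-38, -27, 8, 18, 30, 39, 50] -> [50, 39, 30, 18, 8, -27, -38] -> [-50, -39, -30, -18, -8, 27, 38] -> [-50] -> -50
  [7, -45, -33, -10, -34, -47, -45, 16] -> [-47, -45, -45, -34, -33, -10, 7, 16] -> [16, 7, -10, -33, -34, -45, -45, -47] -> [-16, -7, 10, 33, 34, 45, 45, 47] -> [-16] -> -16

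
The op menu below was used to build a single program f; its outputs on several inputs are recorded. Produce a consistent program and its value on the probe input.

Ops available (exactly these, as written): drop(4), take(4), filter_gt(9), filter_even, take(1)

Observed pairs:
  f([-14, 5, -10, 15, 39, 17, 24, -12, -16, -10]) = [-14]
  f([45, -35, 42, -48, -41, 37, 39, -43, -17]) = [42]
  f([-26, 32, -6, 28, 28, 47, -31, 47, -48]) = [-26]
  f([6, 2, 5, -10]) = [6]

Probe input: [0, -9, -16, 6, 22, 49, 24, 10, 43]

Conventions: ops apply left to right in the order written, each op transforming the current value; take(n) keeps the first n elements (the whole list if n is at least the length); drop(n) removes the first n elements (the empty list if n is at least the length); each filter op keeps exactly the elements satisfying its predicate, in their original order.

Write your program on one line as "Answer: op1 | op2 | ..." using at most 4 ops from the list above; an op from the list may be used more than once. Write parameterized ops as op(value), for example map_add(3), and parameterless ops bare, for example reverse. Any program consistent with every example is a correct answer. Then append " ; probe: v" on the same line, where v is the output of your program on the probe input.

take(4) | filter_even | take(1) ; probe: [0]

Check, running the answer program on each example:
  [-14, 5, -10, 15, 39, 17, 24, -12, -16, -10] -> [-14, 5, -10, 15] -> [-14, -10] -> [-14]
  [45, -35, 42, -48, -41, 37, 39, -43, -17] -> [45, -35, 42, -48] -> [42, -48] -> [42]
  [-26, 32, -6, 28, 28, 47, -31, 47, -48] -> [-26, 32, -6, 28] -> [-26, 32, -6, 28] -> [-26]
  [6, 2, 5, -10] -> [6, 2, 5, -10] -> [6, 2, -10] -> [6]
  probe: [0, -9, -16, 6, 22, 49, 24, 10, 43] -> [0, -9, -16, 6] -> [0, -16, 6] -> [0]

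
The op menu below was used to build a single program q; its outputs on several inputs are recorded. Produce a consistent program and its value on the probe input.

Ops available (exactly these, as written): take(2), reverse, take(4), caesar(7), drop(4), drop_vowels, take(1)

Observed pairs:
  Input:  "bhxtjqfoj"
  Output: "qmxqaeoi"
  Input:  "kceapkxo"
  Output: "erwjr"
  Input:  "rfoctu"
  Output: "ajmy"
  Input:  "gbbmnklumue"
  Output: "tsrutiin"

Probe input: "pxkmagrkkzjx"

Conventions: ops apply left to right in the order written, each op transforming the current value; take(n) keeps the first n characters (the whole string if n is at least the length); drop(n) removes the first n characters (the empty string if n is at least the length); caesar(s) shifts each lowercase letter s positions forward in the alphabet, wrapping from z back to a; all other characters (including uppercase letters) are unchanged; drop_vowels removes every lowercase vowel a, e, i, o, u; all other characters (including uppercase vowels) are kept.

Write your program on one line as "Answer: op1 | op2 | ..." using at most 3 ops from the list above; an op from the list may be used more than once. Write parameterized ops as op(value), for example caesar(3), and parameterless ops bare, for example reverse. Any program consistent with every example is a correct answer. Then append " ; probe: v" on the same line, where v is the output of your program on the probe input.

reverse | drop_vowels | caesar(7) ; probe: "eqgrryntrew"

Check, running the answer program on each example:
  "bhxtjqfoj" -> "jofqjtxhb" -> "jfqjtxhb" -> "qmxqaeoi"
  "kceapkxo" -> "oxkpaeck" -> "xkpck" -> "erwjr"
  "rfoctu" -> "utcofr" -> "tcfr" -> "ajmy"
  "gbbmnklumue" -> "eumulknmbbg" -> "mlknmbbg" -> "tsrutiin"
  probe: "pxkmagrkkzjx" -> "xjzkkrgamkxp" -> "xjzkkrgmkxp" -> "eqgrryntrew"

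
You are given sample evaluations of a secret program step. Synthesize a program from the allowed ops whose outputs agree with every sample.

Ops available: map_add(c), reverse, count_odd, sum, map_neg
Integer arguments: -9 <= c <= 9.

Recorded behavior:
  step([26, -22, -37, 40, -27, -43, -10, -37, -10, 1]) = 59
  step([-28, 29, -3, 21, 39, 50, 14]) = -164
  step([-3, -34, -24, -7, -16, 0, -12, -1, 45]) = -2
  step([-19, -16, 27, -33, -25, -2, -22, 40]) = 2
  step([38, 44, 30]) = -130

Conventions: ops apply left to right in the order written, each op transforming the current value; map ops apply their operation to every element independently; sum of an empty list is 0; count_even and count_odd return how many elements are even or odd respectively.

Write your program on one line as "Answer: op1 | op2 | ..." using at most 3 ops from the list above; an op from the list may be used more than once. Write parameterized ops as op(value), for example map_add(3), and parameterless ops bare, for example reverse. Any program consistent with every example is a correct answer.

map_neg | map_add(-6) | sum

Check, running the answer program on each example:
  [26, -22, -37, 40, -27, -43, -10, -37, -10, 1] -> [-26, 22, 37, -40, 27, 43, 10, 37, 10, -1] -> [-32, 16, 31, -46, 21, 37, 4, 31, 4, -7] -> 59
  [-28, 29, -3, 21, 39, 50, 14] -> [28, -29, 3, -21, -39, -50, -14] -> [22, -35, -3, -27, -45, -56, -20] -> -164
  [-3, -34, -24, -7, -16, 0, -12, -1, 45] -> [3, 34, 24, 7, 16, 0, 12, 1, -45] -> [-3, 28, 18, 1, 10, -6, 6, -5, -51] -> -2
  [-19, -16, 27, -33, -25, -2, -22, 40] -> [19, 16, -27, 33, 25, 2, 22, -40] -> [13, 10, -33, 27, 19, -4, 16, -46] -> 2
  [38, 44, 30] -> [-38, -44, -30] -> [-44, -50, -36] -> -130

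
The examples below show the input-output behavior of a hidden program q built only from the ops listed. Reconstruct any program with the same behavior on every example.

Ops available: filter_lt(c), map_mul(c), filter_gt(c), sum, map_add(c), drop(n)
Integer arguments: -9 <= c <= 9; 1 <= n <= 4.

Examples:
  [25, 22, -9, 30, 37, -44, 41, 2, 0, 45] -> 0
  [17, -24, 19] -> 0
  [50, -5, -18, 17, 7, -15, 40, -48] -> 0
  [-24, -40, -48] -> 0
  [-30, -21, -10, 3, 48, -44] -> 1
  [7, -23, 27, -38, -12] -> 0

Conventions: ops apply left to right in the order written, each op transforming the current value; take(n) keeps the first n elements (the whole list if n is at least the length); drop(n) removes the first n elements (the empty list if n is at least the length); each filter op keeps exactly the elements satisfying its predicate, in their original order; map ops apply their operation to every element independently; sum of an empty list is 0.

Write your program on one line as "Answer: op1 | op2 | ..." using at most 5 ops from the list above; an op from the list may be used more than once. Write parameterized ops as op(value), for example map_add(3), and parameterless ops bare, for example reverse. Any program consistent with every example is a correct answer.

filter_gt(-3) | filter_lt(6) | filter_gt(0) | map_add(-2) | sum

Check, running the answer program on each example:
  [25, 22, -9, 30, 37, -44, 41, 2, 0, 45] -> [25, 22, 30, 37, 41, 2, 0, 45] -> [2, 0] -> [2] -> [0] -> 0
  [17, -24, 19] -> [17, 19] -> [] -> [] -> [] -> 0
  [50, -5, -18, 17, 7, -15, 40, -48] -> [50, 17, 7, 40] -> [] -> [] -> [] -> 0
  [-24, -40, -48] -> [] -> [] -> [] -> [] -> 0
  [-30, -21, -10, 3, 48, -44] -> [3, 48] -> [3] -> [3] -> [1] -> 1
  [7, -23, 27, -38, -12] -> [7, 27] -> [] -> [] -> [] -> 0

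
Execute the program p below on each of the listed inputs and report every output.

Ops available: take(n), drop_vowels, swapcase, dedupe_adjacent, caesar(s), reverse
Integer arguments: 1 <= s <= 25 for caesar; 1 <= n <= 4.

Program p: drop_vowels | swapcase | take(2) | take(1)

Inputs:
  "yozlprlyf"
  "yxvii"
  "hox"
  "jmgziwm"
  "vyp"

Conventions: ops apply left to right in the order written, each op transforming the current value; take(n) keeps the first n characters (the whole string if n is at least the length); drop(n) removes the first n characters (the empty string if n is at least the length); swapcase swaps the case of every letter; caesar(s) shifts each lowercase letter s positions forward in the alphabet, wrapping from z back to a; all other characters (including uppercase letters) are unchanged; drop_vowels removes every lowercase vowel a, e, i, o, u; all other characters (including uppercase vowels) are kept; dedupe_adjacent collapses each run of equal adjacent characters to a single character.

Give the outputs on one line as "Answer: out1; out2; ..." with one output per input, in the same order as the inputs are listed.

Execution, op by op:
  "yozlprlyf" -> "yzlprlyf" -> "YZLPRLYF" -> "YZ" -> "Y"
  "yxvii" -> "yxv" -> "YXV" -> "YX" -> "Y"
  "hox" -> "hx" -> "HX" -> "HX" -> "H"
  "jmgziwm" -> "jmgzwm" -> "JMGZWM" -> "JM" -> "J"
  "vyp" -> "vyp" -> "VYP" -> "VY" -> "V"

"Y"; "Y"; "H"; "J"; "V"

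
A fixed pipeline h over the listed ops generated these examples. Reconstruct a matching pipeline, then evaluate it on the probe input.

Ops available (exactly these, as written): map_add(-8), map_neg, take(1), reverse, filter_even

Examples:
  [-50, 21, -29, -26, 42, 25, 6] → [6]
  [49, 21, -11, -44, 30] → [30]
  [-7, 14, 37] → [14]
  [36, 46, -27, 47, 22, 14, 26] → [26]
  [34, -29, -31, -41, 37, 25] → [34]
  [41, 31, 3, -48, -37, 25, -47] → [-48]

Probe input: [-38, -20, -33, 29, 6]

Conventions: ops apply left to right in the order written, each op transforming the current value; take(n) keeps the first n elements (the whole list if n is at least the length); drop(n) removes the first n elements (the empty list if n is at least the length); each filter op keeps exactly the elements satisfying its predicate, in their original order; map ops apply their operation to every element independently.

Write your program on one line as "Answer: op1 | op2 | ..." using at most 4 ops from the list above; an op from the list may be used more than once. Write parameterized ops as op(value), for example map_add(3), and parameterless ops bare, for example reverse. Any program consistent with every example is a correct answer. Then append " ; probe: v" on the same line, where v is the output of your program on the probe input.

reverse | filter_even | take(1) ; probe: [6]

Check, running the answer program on each example:
  [-50, 21, -29, -26, 42, 25, 6] -> [6, 25, 42, -26, -29, 21, -50] -> [6, 42, -26, -50] -> [6]
  [49, 21, -11, -44, 30] -> [30, -44, -11, 21, 49] -> [30, -44] -> [30]
  [-7, 14, 37] -> [37, 14, -7] -> [14] -> [14]
  [36, 46, -27, 47, 22, 14, 26] -> [26, 14, 22, 47, -27, 46, 36] -> [26, 14, 22, 46, 36] -> [26]
  [34, -29, -31, -41, 37, 25] -> [25, 37, -41, -31, -29, 34] -> [34] -> [34]
  [41, 31, 3, -48, -37, 25, -47] -> [-47, 25, -37, -48, 3, 31, 41] -> [-48] -> [-48]
  probe: [-38, -20, -33, 29, 6] -> [6, 29, -33, -20, -38] -> [6, -20, -38] -> [6]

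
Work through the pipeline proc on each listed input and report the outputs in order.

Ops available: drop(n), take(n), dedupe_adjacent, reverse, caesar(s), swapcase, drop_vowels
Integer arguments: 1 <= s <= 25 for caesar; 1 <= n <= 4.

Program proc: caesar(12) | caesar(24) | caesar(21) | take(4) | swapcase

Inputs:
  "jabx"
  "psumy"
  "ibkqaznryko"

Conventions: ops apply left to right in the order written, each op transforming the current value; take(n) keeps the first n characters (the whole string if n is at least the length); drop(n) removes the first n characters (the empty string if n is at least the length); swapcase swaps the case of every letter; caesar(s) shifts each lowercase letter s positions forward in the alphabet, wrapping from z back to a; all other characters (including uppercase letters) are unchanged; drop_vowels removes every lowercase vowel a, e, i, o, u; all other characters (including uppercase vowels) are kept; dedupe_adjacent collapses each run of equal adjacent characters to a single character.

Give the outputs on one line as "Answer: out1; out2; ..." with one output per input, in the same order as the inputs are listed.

"OFGC"; "UXZR"; "NGPV"

Execution, op by op:
  "jabx" -> "vmnj" -> "tklh" -> "ofgc" -> "ofgc" -> "OFGC"
  "psumy" -> "begyk" -> "zcewi" -> "uxzrd" -> "uxzr" -> "UXZR"
  "ibkqaznryko" -> "unwcmlzdkwa" -> "sluakjxbiuy" -> "ngpvfeswdpt" -> "ngpv" -> "NGPV"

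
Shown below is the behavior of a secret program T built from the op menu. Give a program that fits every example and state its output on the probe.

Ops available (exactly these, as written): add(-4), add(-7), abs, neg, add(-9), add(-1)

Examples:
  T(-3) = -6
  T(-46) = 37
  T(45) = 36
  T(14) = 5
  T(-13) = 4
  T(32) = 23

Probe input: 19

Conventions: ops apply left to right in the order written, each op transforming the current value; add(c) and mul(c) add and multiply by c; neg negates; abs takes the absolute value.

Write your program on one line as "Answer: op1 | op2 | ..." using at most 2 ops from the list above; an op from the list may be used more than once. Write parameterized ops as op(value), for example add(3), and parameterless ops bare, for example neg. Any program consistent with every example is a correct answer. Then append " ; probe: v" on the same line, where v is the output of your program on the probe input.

abs | add(-9) ; probe: 10

Check, running the answer program on each example:
  -3 -> 3 -> -6
  -46 -> 46 -> 37
  45 -> 45 -> 36
  14 -> 14 -> 5
  -13 -> 13 -> 4
  32 -> 32 -> 23
  probe: 19 -> 19 -> 10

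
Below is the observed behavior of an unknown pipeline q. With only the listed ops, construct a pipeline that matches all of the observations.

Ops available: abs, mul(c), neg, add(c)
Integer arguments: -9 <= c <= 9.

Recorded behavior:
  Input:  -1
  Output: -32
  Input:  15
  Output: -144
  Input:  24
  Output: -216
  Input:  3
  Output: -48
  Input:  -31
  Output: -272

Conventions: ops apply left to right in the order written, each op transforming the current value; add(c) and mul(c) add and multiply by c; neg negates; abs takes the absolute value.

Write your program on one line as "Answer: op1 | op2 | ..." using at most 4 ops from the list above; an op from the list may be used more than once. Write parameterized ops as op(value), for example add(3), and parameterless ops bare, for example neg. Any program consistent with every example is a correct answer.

neg | abs | add(3) | mul(-8)

Check, running the answer program on each example:
  -1 -> 1 -> 1 -> 4 -> -32
  15 -> -15 -> 15 -> 18 -> -144
  24 -> -24 -> 24 -> 27 -> -216
  3 -> -3 -> 3 -> 6 -> -48
  -31 -> 31 -> 31 -> 34 -> -272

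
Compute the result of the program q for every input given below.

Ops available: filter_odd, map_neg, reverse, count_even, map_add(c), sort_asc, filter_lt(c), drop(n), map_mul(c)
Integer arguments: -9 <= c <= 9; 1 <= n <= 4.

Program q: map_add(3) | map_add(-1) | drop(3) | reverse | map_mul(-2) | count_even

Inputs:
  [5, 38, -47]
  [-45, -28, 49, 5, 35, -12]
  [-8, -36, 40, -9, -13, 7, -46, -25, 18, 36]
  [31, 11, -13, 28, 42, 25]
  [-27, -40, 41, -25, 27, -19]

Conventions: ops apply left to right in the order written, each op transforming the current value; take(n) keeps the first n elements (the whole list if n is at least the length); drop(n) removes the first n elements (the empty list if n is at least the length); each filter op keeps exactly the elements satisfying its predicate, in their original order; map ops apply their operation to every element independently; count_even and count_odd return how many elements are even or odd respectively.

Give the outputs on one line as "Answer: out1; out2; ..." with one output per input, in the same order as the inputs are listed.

Execution, op by op:
  [5, 38, -47] -> [8, 41, -44] -> [7, 40, -45] -> [] -> [] -> [] -> 0
  [-45, -28, 49, 5, 35, -12] -> [-42, -25, 52, 8, 38, -9] -> [-43, -26, 51, 7, 37, -10] -> [7, 37, -10] -> [-10, 37, 7] -> [20, -74, -14] -> 3
  [-8, -36, 40, -9, -13, 7, -46, -25, 18, 36] -> [-5, -33, 43, -6, -10, 10, -43, -22, 21, 39] -> [-6, -34, 42, -7, -11, 9, -44, -23, 20, 38] -> [-7, -11, 9, -44, -23, 20, 38] -> [38, 20, -23, -44, 9, -11, -7] -> [-76, -40, 46, 88, -18, 22, 14] -> 7
  [31, 11, -13, 28, 42, 25] -> [34, 14, -10, 31, 45, 28] -> [33, 13, -11, 30, 44, 27] -> [30, 44, 27] -> [27, 44, 30] -> [-54, -88, -60] -> 3
  [-27, -40, 41, -25, 27, -19] -> [-24, -37, 44, -22, 30, -16] -> [-25, -38, 43, -23, 29, -17] -> [-23, 29, -17] -> [-17, 29, -23] -> [34, -58, 46] -> 3

0; 3; 7; 3; 3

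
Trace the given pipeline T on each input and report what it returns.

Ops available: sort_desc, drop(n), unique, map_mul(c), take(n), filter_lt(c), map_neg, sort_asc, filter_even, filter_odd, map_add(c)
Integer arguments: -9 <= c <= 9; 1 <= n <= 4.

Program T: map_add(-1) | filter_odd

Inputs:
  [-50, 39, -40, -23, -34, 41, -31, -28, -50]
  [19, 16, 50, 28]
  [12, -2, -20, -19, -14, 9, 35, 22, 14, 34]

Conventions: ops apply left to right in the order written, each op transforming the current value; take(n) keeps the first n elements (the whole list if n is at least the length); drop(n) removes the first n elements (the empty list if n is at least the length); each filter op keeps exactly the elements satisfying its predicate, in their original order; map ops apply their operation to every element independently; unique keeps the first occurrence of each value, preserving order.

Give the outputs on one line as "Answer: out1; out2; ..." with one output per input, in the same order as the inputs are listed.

Execution, op by op:
  [-50, 39, -40, -23, -34, 41, -31, -28, -50] -> [-51, 38, -41, -24, -35, 40, -32, -29, -51] -> [-51, -41, -35, -29, -51]
  [19, 16, 50, 28] -> [18, 15, 49, 27] -> [15, 49, 27]
  [12, -2, -20, -19, -14, 9, 35, 22, 14, 34] -> [11, -3, -21, -20, -15, 8, 34, 21, 13, 33] -> [11, -3, -21, -15, 21, 13, 33]

[-51, -41, -35, -29, -51]; [15, 49, 27]; [11, -3, -21, -15, 21, 13, 33]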